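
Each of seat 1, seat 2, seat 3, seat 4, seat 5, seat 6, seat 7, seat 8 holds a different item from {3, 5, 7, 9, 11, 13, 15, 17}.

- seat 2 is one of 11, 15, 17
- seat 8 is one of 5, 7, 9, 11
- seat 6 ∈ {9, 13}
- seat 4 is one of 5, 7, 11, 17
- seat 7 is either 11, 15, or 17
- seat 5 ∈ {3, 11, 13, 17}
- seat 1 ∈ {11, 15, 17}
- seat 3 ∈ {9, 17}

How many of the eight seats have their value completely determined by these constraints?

The 8 variables together cover exactly {3, 5, 7, 9, 11, 13, 15, 17} — 8 values for 8 variables — and 3 appears only in seat 5's list, so seat 5 = 3.
The 7 still-open variables draw from only 7 values {5, 7, 9, 11, 13, 15, 17}, so each is used; only seat 6 can be 13, hence seat 6 = 13.
seat 1, seat 2, seat 7 share exactly the 3 values {11, 15, 17}; by pigeonhole those values go to them, so strike 11, 15, 17 from seat 3, seat 4, seat 8.
seat 3 must be 9 (only option left). So seat 8 can't be 9.
Determined: seat 3=9, seat 5=3, seat 6=13. The other seats each still have more than one consistent value. That makes 3.

3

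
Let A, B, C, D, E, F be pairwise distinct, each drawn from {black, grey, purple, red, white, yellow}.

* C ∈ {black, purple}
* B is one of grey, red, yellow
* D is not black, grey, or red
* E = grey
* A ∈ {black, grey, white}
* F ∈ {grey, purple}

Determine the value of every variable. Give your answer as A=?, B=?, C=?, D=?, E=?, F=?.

E must be grey (only option left). Remove grey from A, B, F.
F's domain is down to {purple}, so F = purple. Strike purple from C, D.
That leaves C = black. Strike black from A.
A must be white (only option left). Remove white from D.
That leaves D = yellow. So B can't be yellow.
B has just one choice, so B = red.

A=white, B=red, C=black, D=yellow, E=grey, F=purple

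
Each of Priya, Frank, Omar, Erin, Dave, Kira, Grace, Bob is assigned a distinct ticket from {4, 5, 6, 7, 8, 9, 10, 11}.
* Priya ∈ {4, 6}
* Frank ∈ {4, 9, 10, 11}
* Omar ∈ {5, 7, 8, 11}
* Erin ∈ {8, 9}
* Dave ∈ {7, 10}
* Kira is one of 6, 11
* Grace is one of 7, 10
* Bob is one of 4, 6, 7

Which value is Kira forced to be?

11

The 8 variables draw from only 8 values {4, 5, 6, 7, 8, 9, 10, 11}, so each is used; only Omar can be 5, hence Omar = 5.
The 7 still-open variables draw from only 7 values {4, 6, 7, 8, 9, 10, 11}, so each is used; only Erin can be 8, hence Erin = 8.
Among the 6 still-open variables, 9 fits only Frank (and all 6 values in {4, 6, 7, 9, 10, 11} must be used), so Frank = 9.
Among the 5 still-open variables, 11 fits only Kira (and all 5 values in {4, 6, 7, 10, 11} must be used), so Kira = 11.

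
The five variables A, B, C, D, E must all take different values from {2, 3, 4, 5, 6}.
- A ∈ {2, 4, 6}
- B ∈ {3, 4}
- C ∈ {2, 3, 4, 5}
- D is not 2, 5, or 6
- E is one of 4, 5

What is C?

2

The 5 variables draw from only 5 values {2, 3, 4, 5, 6}, so each is used; only A can be 6, hence A = 6.
Among the 4 still-open variables, 2 fits only C (and all 4 values in {2, 3, 4, 5} must be used), so C = 2.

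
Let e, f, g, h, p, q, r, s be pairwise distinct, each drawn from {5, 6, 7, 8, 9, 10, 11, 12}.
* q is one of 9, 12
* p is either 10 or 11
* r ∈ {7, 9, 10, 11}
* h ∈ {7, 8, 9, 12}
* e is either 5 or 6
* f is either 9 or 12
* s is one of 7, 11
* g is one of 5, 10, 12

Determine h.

8

The 8 variables together cover exactly {5, 6, 7, 8, 9, 10, 11, 12} — 8 values for 8 variables — and 6 appears only in e's list, so e = 6.
Among the 7 still-open variables, 5 fits only g (and all 7 values in {5, 7, 8, 9, 10, 11, 12} must be used), so g = 5.
Among the 6 still-open variables, 8 fits only h (and all 6 values in {7, 8, 9, 10, 11, 12} must be used), so h = 8.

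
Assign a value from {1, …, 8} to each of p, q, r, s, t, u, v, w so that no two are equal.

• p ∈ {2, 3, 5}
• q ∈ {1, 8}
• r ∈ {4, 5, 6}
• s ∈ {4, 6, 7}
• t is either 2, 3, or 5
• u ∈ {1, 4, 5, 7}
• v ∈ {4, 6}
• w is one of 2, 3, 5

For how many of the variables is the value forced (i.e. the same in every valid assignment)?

3

Among the 8 variables, 8 fits only q (and all 8 values in {1, 2, 3, 4, 5, 6, 7, 8} must be used), so q = 8.
The 7 still-open variables together cover exactly {1, 2, 3, 4, 5, 6, 7} — 7 values for 7 variables — and 1 appears only in u's list, so u = 1.
Among the 6 still-open variables, 7 fits only s (and all 6 values in {2, 3, 4, 5, 6, 7} must be used), so s = 7.
p, t, w share exactly the 3 values {2, 3, 5}; by pigeonhole those values go to them, so strike 2, 3, 5 from r.
Determined: q=8, s=7, u=1. The other variables each still have more than one consistent value. That makes 3.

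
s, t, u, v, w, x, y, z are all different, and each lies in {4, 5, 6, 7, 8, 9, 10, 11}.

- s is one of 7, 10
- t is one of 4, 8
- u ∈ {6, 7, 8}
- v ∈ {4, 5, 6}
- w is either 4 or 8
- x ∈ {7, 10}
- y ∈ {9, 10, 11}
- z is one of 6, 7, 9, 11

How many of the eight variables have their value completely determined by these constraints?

The 8 variables draw from only 8 values {4, 5, 6, 7, 8, 9, 10, 11}, so each is used; only v can be 5, hence v = 5.
s and x between them cover only {7, 10} — a naked pair. Remove those values from u, y, z.
t and w share exactly the 2 values {4, 8}; by pigeonhole those values go to them, so strike 4, 8 from u.
u has just one choice, so u = 6. Eliminate 6 elsewhere: z.
Determined: u=6, v=5. The other variables each still have more than one consistent value. That makes 2.

2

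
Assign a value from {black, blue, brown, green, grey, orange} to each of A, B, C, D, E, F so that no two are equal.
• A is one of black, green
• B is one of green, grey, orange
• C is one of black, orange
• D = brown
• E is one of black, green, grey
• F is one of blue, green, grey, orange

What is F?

blue

D has just one choice, so D = brown.
The 5 still-open variables draw from only 5 values {black, blue, green, grey, orange}, so each is used; only F can be blue, hence F = blue.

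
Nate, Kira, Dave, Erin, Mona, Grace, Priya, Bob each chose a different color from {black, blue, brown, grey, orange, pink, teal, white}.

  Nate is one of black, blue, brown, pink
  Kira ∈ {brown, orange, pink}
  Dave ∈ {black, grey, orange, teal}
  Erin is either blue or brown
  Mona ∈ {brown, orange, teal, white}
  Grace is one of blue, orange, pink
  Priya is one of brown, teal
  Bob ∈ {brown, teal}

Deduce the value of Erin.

blue

The 8 variables draw from only 8 values {black, blue, brown, grey, orange, pink, teal, white}, so each is used; only Dave can be grey, hence Dave = grey.
Among the 7 still-open variables, black fits only Nate (and all 7 values in {black, blue, brown, orange, pink, teal, white} must be used), so Nate = black.
The 6 still-open variables together cover exactly {blue, brown, orange, pink, teal, white} — 6 values for 6 variables — and white appears only in Mona's list, so Mona = white.
Priya and Bob share exactly the 2 values {brown, teal}; by pigeonhole those values go to them, so strike brown, teal from Kira, Erin.
So Erin = blue.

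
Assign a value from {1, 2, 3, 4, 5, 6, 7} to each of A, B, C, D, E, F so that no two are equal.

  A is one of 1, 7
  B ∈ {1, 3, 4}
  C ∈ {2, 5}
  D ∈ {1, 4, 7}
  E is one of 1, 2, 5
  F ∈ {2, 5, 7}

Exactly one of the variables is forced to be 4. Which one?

The 6 variables together cover exactly {1, 2, 3, 4, 5, 7} — 6 values for 6 variables — and 3 appears only in B's list, so B = 3.
The 5 still-open variables draw from only 5 values {1, 2, 4, 5, 7}, so each is used; only D can be 4, hence D = 4.

D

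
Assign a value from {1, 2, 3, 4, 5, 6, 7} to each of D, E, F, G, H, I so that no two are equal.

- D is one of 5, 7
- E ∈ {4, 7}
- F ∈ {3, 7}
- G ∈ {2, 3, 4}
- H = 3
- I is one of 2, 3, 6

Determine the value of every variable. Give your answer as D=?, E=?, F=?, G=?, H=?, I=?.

D=5, E=4, F=7, G=2, H=3, I=6

H's domain is down to {3}, so H = 3. Remove 3 from F, G, I.
That leaves F = 7. Eliminate 7 elsewhere: D, E.
D must be 5 (only option left).
E must be 4 (only option left). So G can't be 4.
G must be 2 (only option left). Eliminate 2 elsewhere: I.
I's domain is down to {6}, so I = 6.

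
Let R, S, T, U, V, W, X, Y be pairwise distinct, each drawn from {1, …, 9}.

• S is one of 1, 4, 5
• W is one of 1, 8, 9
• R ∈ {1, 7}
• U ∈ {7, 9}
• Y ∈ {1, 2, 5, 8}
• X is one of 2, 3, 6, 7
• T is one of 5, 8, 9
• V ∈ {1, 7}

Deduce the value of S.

The 2 variables R and V are confined to {1, 7}, which locks those values in; drop them from S, U, W, X, Y.
U must be 9 (only option left). Remove 9 from T, W.
W must be 8 (only option left). So T, Y can't be 8.
That leaves T = 5. Eliminate 5 elsewhere: S, Y.
So S = 4.

4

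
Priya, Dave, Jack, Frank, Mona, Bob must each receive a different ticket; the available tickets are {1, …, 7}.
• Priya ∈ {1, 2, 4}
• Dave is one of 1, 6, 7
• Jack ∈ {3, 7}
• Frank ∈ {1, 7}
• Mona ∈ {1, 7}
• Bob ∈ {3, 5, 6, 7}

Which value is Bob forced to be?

5

Frank and Mona between them cover only {1, 7} — a naked pair. Remove those values from Priya, Dave, Jack, Bob.
Dave must be 6 (only option left). So Bob can't be 6.
Jack's domain is down to {3}, so Jack = 3. So Bob can't be 3.
So Bob = 5.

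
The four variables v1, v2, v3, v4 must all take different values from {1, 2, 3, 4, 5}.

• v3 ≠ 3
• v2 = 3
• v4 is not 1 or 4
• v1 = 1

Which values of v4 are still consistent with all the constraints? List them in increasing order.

v1 has just one choice, so v1 = 1. Strike 1 from v3.
v2 must be 3 (only option left). Remove 3 from v4.
No further eliminations apply; v4 can still be any of 2, 5.

2, 5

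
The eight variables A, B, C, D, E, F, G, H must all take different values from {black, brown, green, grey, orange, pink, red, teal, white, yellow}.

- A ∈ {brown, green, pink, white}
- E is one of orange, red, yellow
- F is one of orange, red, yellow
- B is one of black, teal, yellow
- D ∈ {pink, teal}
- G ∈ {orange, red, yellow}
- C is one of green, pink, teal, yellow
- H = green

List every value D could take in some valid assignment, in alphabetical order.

pink, teal

H has just one choice, so H = green. Eliminate green elsewhere: A, C.
E, F, G between them cover only {orange, red, yellow} — a naked triple. Remove those values from B, C.
C and D between them cover only {pink, teal} — a naked pair. Remove those values from A, B.
B must be black (only option left).
No further eliminations apply; D can still be any of pink, teal.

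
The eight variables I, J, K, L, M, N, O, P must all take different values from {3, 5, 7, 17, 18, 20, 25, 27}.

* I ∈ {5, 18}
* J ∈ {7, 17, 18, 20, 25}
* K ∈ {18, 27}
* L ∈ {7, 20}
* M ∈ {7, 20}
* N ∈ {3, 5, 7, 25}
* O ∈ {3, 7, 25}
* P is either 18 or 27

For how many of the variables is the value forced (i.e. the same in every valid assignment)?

2

Among the 8 variables, 17 fits only J (and all 8 values in {3, 5, 7, 17, 18, 20, 25, 27} must be used), so J = 17.
K and P between them cover only {18, 27} — a naked pair. Remove those values from I.
I must be 5 (only option left). Remove 5 from N.
L and M share exactly the 2 values {7, 20}; by pigeonhole those values go to them, so strike 7, 20 from N, O.
Determined: I=5, J=17. The other variables each still have more than one consistent value. That makes 2.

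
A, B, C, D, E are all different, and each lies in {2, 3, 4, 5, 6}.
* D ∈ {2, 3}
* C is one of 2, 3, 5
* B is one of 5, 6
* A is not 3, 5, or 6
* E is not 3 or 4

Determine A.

The 5 variables draw from only 5 values {2, 3, 4, 5, 6}, so each is used; only A can be 4, hence A = 4.

4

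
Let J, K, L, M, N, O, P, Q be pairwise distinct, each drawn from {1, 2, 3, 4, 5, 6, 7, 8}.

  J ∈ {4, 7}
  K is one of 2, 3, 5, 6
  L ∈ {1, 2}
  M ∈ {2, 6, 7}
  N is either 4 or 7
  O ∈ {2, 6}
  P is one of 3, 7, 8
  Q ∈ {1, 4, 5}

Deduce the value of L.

The 8 variables together cover exactly {1, 2, 3, 4, 5, 6, 7, 8} — 8 values for 8 variables — and 8 appears only in P's list, so P = 8.
The 7 still-open variables together cover exactly {1, 2, 3, 4, 5, 6, 7} — 7 values for 7 variables — and 3 appears only in K's list, so K = 3.
The 6 still-open variables together cover exactly {1, 2, 4, 5, 6, 7} — 6 values for 6 variables — and 5 appears only in Q's list, so Q = 5.
The 5 still-open variables draw from only 5 values {1, 2, 4, 6, 7}, so each is used; only L can be 1, hence L = 1.

1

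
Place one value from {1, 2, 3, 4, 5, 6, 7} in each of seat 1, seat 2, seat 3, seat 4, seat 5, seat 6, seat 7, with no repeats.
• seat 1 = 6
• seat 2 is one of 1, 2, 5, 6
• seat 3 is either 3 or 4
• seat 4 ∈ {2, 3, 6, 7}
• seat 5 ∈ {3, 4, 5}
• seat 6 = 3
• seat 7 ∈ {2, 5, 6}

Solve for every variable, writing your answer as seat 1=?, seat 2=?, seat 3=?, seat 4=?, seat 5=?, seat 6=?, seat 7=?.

seat 1 has just one choice, so seat 1 = 6. Strike 6 from seat 2, seat 4, seat 7.
That leaves seat 6 = 3. Eliminate 3 elsewhere: seat 3, seat 4, seat 5.
seat 3 has just one choice, so seat 3 = 4. Eliminate 4 elsewhere: seat 5.
seat 5 has just one choice, so seat 5 = 5. Remove 5 from seat 2, seat 7.
That leaves seat 7 = 2. Eliminate 2 elsewhere: seat 2, seat 4.
seat 2 has just one choice, so seat 2 = 1.
That leaves seat 4 = 7.

seat 1=6, seat 2=1, seat 3=4, seat 4=7, seat 5=5, seat 6=3, seat 7=2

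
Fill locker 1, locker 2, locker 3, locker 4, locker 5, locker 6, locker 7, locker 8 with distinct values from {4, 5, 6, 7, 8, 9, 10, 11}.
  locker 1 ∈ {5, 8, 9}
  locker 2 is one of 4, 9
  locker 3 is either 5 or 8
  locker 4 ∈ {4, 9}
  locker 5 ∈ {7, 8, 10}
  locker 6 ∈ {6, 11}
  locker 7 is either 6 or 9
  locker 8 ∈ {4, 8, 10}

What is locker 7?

The 8 variables together cover exactly {4, 5, 6, 7, 8, 9, 10, 11} — 8 values for 8 variables — and 7 appears only in locker 5's list, so locker 5 = 7.
Among the 7 still-open variables, 10 fits only locker 8 (and all 7 values in {4, 5, 6, 8, 9, 10, 11} must be used), so locker 8 = 10.
The 6 still-open variables together cover exactly {4, 5, 6, 8, 9, 11} — 6 values for 6 variables — and 11 appears only in locker 6's list, so locker 6 = 11.
The 5 still-open variables draw from only 5 values {4, 5, 6, 8, 9}, so each is used; only locker 7 can be 6, hence locker 7 = 6.

6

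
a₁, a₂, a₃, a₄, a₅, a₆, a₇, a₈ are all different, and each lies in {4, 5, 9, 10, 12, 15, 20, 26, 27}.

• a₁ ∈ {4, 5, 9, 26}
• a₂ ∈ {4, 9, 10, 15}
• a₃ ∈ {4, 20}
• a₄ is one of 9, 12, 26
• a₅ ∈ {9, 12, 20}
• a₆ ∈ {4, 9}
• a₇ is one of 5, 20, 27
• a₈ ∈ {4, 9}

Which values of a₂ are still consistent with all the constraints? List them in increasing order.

The 2 variables a₆ and a₈ are confined to {4, 9}, which locks those values in; drop them from a₁, a₂, a₃, a₄, a₅.
a₃ has just one choice, so a₃ = 20. Eliminate 20 elsewhere: a₅, a₇.
a₅ must be 12 (only option left). So a₄ can't be 12.
a₄ has just one choice, so a₄ = 26. Strike 26 from a₁.
a₁'s domain is down to {5}, so a₁ = 5. Eliminate 5 elsewhere: a₇.
a₇ must be 27 (only option left).
No further eliminations apply; a₂ can still be any of 10, 15.

10, 15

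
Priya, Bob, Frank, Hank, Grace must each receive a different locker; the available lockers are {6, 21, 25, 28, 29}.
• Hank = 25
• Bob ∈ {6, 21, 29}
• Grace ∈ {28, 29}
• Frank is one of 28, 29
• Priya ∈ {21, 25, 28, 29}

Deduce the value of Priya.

Hank must be 25 (only option left). Remove 25 from Priya.
Among the 4 still-open variables, 6 fits only Bob (and all 4 values in {6, 21, 28, 29} must be used), so Bob = 6.
The 3 still-open variables together cover exactly {21, 28, 29} — 3 values for 3 variables — and 21 appears only in Priya's list, so Priya = 21.

21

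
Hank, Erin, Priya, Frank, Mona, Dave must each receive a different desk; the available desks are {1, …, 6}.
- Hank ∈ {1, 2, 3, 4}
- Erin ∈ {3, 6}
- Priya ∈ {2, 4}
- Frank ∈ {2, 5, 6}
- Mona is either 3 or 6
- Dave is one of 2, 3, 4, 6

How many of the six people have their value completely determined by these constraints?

2

The 6 variables together cover exactly {1, 2, 3, 4, 5, 6} — 6 values for 6 variables — and 1 appears only in Hank's list, so Hank = 1.
The 5 still-open variables draw from only 5 values {2, 3, 4, 5, 6}, so each is used; only Frank can be 5, hence Frank = 5.
Erin and Mona share exactly the 2 values {3, 6}; by pigeonhole those values go to them, so strike 3, 6 from Dave.
Determined: Hank=1, Frank=5. The other people each still have more than one consistent value. That makes 2.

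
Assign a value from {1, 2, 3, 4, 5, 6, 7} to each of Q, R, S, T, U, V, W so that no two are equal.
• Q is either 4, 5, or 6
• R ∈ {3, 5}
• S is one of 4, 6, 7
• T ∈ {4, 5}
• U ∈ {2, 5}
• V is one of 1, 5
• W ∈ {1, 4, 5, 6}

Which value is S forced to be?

The 7 variables draw from only 7 values {1, 2, 3, 4, 5, 6, 7}, so each is used; only U can be 2, hence U = 2.
The 6 still-open variables draw from only 6 values {1, 3, 4, 5, 6, 7}, so each is used; only R can be 3, hence R = 3.
The 5 still-open variables together cover exactly {1, 4, 5, 6, 7} — 5 values for 5 variables — and 7 appears only in S's list, so S = 7.

7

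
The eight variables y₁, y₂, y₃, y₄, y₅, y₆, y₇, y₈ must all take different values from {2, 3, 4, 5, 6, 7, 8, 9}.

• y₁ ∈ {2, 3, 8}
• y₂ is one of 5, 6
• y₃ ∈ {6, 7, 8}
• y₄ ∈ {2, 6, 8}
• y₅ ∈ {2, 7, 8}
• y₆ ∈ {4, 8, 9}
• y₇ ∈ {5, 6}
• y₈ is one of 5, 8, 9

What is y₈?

Among the 8 variables, 3 fits only y₁ (and all 8 values in {2, 3, 4, 5, 6, 7, 8, 9} must be used), so y₁ = 3.
The 7 still-open variables draw from only 7 values {2, 4, 5, 6, 7, 8, 9}, so each is used; only y₆ can be 4, hence y₆ = 4.
The 6 still-open variables together cover exactly {2, 5, 6, 7, 8, 9} — 6 values for 6 variables — and 9 appears only in y₈'s list, so y₈ = 9.

9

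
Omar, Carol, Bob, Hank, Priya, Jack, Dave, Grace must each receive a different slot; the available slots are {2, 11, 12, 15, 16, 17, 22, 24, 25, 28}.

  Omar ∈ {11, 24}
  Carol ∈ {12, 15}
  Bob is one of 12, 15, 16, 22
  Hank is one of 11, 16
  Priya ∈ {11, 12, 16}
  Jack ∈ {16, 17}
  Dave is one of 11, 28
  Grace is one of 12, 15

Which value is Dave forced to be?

28

The 8 variables together cover exactly {11, 12, 15, 16, 17, 22, 24, 28} — 8 values for 8 variables — and 17 appears only in Jack's list, so Jack = 17.
The 7 still-open variables draw from only 7 values {11, 12, 15, 16, 22, 24, 28}, so each is used; only Bob can be 22, hence Bob = 22.
The 6 still-open variables draw from only 6 values {11, 12, 15, 16, 24, 28}, so each is used; only Omar can be 24, hence Omar = 24.
Among the 5 still-open variables, 28 fits only Dave (and all 5 values in {11, 12, 15, 16, 28} must be used), so Dave = 28.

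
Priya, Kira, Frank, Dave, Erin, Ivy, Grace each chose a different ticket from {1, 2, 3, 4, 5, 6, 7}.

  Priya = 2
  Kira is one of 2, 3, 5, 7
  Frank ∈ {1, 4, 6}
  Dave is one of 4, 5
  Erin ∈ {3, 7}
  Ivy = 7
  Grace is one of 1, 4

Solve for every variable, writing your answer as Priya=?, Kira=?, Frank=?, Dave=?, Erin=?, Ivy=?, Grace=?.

Priya must be 2 (only option left). Eliminate 2 elsewhere: Kira.
Ivy's domain is down to {7}, so Ivy = 7. So Kira, Erin can't be 7.
Erin must be 3 (only option left). Remove 3 from Kira.
Kira's domain is down to {5}, so Kira = 5. Remove 5 from Dave.
Dave's domain is down to {4}, so Dave = 4. So Frank, Grace can't be 4.
That leaves Grace = 1. Eliminate 1 elsewhere: Frank.
That leaves Frank = 6.

Priya=2, Kira=5, Frank=6, Dave=4, Erin=3, Ivy=7, Grace=1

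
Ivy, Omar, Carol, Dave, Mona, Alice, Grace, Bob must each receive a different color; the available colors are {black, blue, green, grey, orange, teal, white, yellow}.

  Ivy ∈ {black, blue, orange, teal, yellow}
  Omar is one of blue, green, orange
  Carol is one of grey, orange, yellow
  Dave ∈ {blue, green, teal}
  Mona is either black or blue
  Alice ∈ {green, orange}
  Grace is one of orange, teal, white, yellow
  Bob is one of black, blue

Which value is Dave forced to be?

The 8 variables together cover exactly {black, blue, green, grey, orange, teal, white, yellow} — 8 values for 8 variables — and grey appears only in Carol's list, so Carol = grey.
The 7 still-open variables together cover exactly {black, blue, green, orange, teal, white, yellow} — 7 values for 7 variables — and white appears only in Grace's list, so Grace = white.
Among the 6 still-open variables, yellow fits only Ivy (and all 6 values in {black, blue, green, orange, teal, yellow} must be used), so Ivy = yellow.
The 5 still-open variables together cover exactly {black, blue, green, orange, teal} — 5 values for 5 variables — and teal appears only in Dave's list, so Dave = teal.

teal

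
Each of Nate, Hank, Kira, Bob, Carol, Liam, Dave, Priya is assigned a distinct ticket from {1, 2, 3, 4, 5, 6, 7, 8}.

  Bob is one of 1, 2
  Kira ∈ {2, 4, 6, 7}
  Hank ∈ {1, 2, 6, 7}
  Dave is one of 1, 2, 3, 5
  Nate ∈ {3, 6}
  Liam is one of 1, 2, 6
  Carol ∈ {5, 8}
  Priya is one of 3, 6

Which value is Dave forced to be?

5

The 8 variables draw from only 8 values {1, 2, 3, 4, 5, 6, 7, 8}, so each is used; only Kira can be 4, hence Kira = 4.
The 7 still-open variables draw from only 7 values {1, 2, 3, 5, 6, 7, 8}, so each is used; only Hank can be 7, hence Hank = 7.
The 6 still-open variables together cover exactly {1, 2, 3, 5, 6, 8} — 6 values for 6 variables — and 8 appears only in Carol's list, so Carol = 8.
The 5 still-open variables draw from only 5 values {1, 2, 3, 5, 6}, so each is used; only Dave can be 5, hence Dave = 5.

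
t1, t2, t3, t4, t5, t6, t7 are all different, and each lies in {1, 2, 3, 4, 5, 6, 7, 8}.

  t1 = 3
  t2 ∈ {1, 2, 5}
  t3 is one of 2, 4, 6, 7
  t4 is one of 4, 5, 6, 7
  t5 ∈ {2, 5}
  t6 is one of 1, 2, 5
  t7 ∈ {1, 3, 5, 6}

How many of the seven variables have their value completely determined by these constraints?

t1's domain is down to {3}, so t1 = 3. Remove 3 from t7.
t2, t5, t6 between them cover only {1, 2, 5} — a naked triple. Remove those values from t3, t4, t7.
t7 must be 6 (only option left). Eliminate 6 elsewhere: t3, t4.
Determined: t1=3, t7=6. The other variables each still have more than one consistent value. That makes 2.

2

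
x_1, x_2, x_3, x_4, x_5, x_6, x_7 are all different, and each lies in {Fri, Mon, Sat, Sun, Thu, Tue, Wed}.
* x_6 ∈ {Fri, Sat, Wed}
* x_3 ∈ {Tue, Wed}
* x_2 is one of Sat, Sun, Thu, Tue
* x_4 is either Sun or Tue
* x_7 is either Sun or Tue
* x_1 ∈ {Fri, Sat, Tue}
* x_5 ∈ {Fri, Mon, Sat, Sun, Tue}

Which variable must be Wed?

x_3

The 7 variables together cover exactly {Fri, Mon, Sat, Sun, Thu, Tue, Wed} — 7 values for 7 variables — and Mon appears only in x_5's list, so x_5 = Mon.
Among the 6 still-open variables, Thu fits only x_2 (and all 6 values in {Fri, Sat, Sun, Thu, Tue, Wed} must be used), so x_2 = Thu.
The 2 variables x_4 and x_7 are confined to {Sun, Tue}, which locks those values in; drop them from x_1, x_3.
So Wed goes to x_3.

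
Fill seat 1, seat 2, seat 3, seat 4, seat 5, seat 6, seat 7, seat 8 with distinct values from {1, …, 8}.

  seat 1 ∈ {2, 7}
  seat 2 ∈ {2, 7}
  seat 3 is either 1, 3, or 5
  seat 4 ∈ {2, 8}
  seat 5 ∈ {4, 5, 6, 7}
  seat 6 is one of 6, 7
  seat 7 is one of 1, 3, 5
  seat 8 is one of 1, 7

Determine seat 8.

1

The 8 variables draw from only 8 values {1, 2, 3, 4, 5, 6, 7, 8}, so each is used; only seat 5 can be 4, hence seat 5 = 4.
The 7 still-open variables draw from only 7 values {1, 2, 3, 5, 6, 7, 8}, so each is used; only seat 6 can be 6, hence seat 6 = 6.
Among the 6 still-open variables, 8 fits only seat 4 (and all 6 values in {1, 2, 3, 5, 7, 8} must be used), so seat 4 = 8.
seat 1 and seat 2 share exactly the 2 values {2, 7}; by pigeonhole those values go to them, so strike 2, 7 from seat 8.
So seat 8 = 1.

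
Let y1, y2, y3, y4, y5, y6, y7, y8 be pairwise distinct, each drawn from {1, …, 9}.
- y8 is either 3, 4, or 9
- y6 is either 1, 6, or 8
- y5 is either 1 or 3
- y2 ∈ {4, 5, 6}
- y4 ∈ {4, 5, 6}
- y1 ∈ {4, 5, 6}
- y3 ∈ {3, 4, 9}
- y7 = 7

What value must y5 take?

y7's domain is down to {7}, so y7 = 7.
The 7 still-open variables draw from only 7 values {1, 3, 4, 5, 6, 8, 9}, so each is used; only y6 can be 8, hence y6 = 8.
The 6 still-open variables together cover exactly {1, 3, 4, 5, 6, 9} — 6 values for 6 variables — and 1 appears only in y5's list, so y5 = 1.

1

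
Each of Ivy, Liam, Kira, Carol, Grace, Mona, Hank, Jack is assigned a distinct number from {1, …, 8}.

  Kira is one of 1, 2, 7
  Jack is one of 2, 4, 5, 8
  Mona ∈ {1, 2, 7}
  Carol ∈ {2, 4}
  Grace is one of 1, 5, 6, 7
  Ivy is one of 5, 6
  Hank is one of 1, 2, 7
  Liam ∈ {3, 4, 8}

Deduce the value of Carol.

The 8 variables together cover exactly {1, 2, 3, 4, 5, 6, 7, 8} — 8 values for 8 variables — and 3 appears only in Liam's list, so Liam = 3.
The 7 still-open variables together cover exactly {1, 2, 4, 5, 6, 7, 8} — 7 values for 7 variables — and 8 appears only in Jack's list, so Jack = 8.
Among the 6 still-open variables, 4 fits only Carol (and all 6 values in {1, 2, 4, 5, 6, 7} must be used), so Carol = 4.

4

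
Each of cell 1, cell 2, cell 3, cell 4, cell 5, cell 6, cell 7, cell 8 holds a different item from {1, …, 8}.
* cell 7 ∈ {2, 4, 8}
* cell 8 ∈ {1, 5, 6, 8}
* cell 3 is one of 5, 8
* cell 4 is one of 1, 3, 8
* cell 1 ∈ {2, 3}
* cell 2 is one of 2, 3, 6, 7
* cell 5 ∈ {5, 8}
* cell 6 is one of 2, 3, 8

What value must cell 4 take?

1

The 8 variables together cover exactly {1, 2, 3, 4, 5, 6, 7, 8} — 8 values for 8 variables — and 4 appears only in cell 7's list, so cell 7 = 4.
The 7 still-open variables draw from only 7 values {1, 2, 3, 5, 6, 7, 8}, so each is used; only cell 2 can be 7, hence cell 2 = 7.
The 6 still-open variables draw from only 6 values {1, 2, 3, 5, 6, 8}, so each is used; only cell 8 can be 6, hence cell 8 = 6.
Among the 5 still-open variables, 1 fits only cell 4 (and all 5 values in {1, 2, 3, 5, 8} must be used), so cell 4 = 1.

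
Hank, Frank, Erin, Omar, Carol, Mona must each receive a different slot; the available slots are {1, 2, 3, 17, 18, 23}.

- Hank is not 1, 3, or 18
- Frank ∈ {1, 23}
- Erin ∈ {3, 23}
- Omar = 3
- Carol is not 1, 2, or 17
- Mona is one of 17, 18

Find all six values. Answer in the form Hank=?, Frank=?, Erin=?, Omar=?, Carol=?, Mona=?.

Omar must be 3 (only option left). Strike 3 from Erin, Carol.
Erin must be 23 (only option left). So Hank, Frank, Carol can't be 23.
Carol must be 18 (only option left). Strike 18 from Mona.
Mona has just one choice, so Mona = 17. Strike 17 from Hank.
Hank has just one choice, so Hank = 2.
Frank must be 1 (only option left).

Hank=2, Frank=1, Erin=23, Omar=3, Carol=18, Mona=17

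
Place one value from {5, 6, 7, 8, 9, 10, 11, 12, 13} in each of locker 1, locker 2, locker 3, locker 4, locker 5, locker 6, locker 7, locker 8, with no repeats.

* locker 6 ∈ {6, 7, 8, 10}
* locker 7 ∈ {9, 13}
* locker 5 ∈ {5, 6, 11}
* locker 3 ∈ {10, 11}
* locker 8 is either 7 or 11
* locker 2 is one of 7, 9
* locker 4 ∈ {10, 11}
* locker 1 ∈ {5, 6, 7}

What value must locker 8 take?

Among the 8 variables, 8 fits only locker 6 (and all 8 values in {5, 6, 7, 8, 9, 10, 11, 13} must be used), so locker 6 = 8.
Among the 7 still-open variables, 13 fits only locker 7 (and all 7 values in {5, 6, 7, 9, 10, 11, 13} must be used), so locker 7 = 13.
The 6 still-open variables draw from only 6 values {5, 6, 7, 9, 10, 11}, so each is used; only locker 2 can be 9, hence locker 2 = 9.
locker 3 and locker 4 between them cover only {10, 11} — a naked pair. Remove those values from locker 5, locker 8.
So locker 8 = 7.

7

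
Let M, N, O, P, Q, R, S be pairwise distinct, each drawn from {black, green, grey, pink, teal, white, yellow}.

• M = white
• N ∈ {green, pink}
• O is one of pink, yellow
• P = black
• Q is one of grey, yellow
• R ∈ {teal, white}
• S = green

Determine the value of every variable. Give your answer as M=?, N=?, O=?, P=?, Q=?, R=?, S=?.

M's domain is down to {white}, so M = white. Strike white from R.
P has just one choice, so P = black.
That leaves R = teal.
S's domain is down to {green}, so S = green. Strike green from N.
That leaves N = pink. Eliminate pink elsewhere: O.
O's domain is down to {yellow}, so O = yellow. Eliminate yellow elsewhere: Q.
Q's domain is down to {grey}, so Q = grey.

M=white, N=pink, O=yellow, P=black, Q=grey, R=teal, S=green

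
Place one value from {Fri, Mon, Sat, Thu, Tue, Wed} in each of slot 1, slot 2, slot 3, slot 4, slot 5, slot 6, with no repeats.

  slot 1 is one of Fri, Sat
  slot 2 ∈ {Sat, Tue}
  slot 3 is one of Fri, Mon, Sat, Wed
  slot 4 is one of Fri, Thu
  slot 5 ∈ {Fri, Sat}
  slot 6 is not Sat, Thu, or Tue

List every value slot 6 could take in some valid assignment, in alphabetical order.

Mon, Wed

The 6 variables together cover exactly {Fri, Mon, Sat, Thu, Tue, Wed} — 6 values for 6 variables — and Thu appears only in slot 4's list, so slot 4 = Thu.
The 5 still-open variables draw from only 5 values {Fri, Mon, Sat, Tue, Wed}, so each is used; only slot 2 can be Tue, hence slot 2 = Tue.
The 2 variables slot 1 and slot 5 are confined to {Fri, Sat}, which locks those values in; drop them from slot 3, slot 6.
No further eliminations apply; slot 6 can still be any of Mon, Wed.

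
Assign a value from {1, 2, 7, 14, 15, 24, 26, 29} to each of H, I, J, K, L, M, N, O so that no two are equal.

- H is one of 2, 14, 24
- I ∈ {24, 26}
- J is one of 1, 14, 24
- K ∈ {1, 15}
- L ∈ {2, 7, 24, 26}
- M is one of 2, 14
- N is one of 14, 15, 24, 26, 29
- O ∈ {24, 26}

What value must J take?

1

The 8 variables draw from only 8 values {1, 2, 7, 14, 15, 24, 26, 29}, so each is used; only L can be 7, hence L = 7.
The 7 still-open variables draw from only 7 values {1, 2, 14, 15, 24, 26, 29}, so each is used; only N can be 29, hence N = 29.
Among the 6 still-open variables, 15 fits only K (and all 6 values in {1, 2, 14, 15, 24, 26} must be used), so K = 15.
The 5 still-open variables together cover exactly {1, 2, 14, 24, 26} — 5 values for 5 variables — and 1 appears only in J's list, so J = 1.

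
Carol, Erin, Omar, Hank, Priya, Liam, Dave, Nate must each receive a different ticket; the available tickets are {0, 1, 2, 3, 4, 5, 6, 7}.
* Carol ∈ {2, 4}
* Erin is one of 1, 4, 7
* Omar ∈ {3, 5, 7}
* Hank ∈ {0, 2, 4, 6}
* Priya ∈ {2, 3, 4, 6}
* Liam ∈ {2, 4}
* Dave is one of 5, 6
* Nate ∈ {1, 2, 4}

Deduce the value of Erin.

7

Among the 8 variables, 0 fits only Hank (and all 8 values in {0, 1, 2, 3, 4, 5, 6, 7} must be used), so Hank = 0.
Carol and Liam between them cover only {2, 4} — a naked pair. Remove those values from Erin, Priya, Nate.
Nate has just one choice, so Nate = 1. Remove 1 from Erin.
So Erin = 7.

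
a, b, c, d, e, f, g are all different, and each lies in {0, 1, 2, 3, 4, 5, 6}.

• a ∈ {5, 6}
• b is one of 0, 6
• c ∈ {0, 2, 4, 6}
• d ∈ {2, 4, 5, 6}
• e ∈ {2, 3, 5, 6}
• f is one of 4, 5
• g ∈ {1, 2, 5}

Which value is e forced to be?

3

The 7 variables draw from only 7 values {0, 1, 2, 3, 4, 5, 6}, so each is used; only g can be 1, hence g = 1.
The 6 still-open variables together cover exactly {0, 2, 3, 4, 5, 6} — 6 values for 6 variables — and 3 appears only in e's list, so e = 3.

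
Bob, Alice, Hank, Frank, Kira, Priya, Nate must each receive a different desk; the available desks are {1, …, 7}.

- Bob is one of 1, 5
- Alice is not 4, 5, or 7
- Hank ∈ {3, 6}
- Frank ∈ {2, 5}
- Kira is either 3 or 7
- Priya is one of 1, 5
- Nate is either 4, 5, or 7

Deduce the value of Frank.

The 7 variables together cover exactly {1, 2, 3, 4, 5, 6, 7} — 7 values for 7 variables — and 4 appears only in Nate's list, so Nate = 4.
The 6 still-open variables draw from only 6 values {1, 2, 3, 5, 6, 7}, so each is used; only Kira can be 7, hence Kira = 7.
The 2 variables Bob and Priya are confined to {1, 5}, which locks those values in; drop them from Alice, Frank.
So Frank = 2.

2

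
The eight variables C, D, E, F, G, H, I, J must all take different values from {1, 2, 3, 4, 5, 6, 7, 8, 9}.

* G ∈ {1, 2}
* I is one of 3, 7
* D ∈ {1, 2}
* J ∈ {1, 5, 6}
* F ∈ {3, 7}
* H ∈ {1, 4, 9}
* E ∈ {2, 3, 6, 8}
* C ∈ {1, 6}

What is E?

D and G share exactly the 2 values {1, 2}; by pigeonhole those values go to them, so strike 1, 2 from C, E, H, J.
C has just one choice, so C = 6. Remove 6 from E, J.
That leaves J = 5.
The 2 variables F and I are confined to {3, 7}, which locks those values in; drop them from E.
So E = 8.

8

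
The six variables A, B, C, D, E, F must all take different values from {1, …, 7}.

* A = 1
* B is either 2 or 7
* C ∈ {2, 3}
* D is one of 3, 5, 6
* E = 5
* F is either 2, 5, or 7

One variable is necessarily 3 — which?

A must be 1 (only option left).
E has just one choice, so E = 5. Eliminate 5 elsewhere: D, F.
The 4 still-open variables draw from only 4 values {2, 3, 6, 7}, so each is used; only D can be 6, hence D = 6.
The 3 still-open variables together cover exactly {2, 3, 7} — 3 values for 3 variables — and 3 appears only in C's list, so C = 3.

C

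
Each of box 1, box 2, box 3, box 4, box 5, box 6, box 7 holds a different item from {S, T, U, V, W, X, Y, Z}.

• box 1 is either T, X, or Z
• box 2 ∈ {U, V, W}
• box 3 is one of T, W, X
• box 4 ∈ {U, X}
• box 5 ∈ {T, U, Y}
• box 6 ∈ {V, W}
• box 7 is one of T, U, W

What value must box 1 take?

The 7 variables draw from only 7 values {T, U, V, W, X, Y, Z}, so each is used; only box 5 can be Y, hence box 5 = Y.
The 6 still-open variables together cover exactly {T, U, V, W, X, Z} — 6 values for 6 variables — and Z appears only in box 1's list, so box 1 = Z.

Z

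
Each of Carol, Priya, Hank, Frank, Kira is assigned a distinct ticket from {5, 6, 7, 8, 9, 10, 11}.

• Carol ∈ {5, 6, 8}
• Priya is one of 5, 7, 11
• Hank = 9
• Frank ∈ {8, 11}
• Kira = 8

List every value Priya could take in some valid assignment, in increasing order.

Hank must be 9 (only option left).
Kira has just one choice, so Kira = 8. Strike 8 from Carol, Frank.
Frank must be 11 (only option left). Strike 11 from Priya.
No further eliminations apply; Priya can still be any of 5, 7.

5, 7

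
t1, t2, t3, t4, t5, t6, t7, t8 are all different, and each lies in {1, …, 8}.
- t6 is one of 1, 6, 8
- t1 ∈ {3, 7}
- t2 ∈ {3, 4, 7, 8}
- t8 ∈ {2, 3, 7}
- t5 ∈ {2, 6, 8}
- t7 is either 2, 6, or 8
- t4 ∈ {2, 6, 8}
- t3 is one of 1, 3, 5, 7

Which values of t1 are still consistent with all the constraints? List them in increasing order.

The 8 variables draw from only 8 values {1, 2, 3, 4, 5, 6, 7, 8}, so each is used; only t2 can be 4, hence t2 = 4.
The 7 still-open variables together cover exactly {1, 2, 3, 5, 6, 7, 8} — 7 values for 7 variables — and 5 appears only in t3's list, so t3 = 5.
The 6 still-open variables together cover exactly {1, 2, 3, 6, 7, 8} — 6 values for 6 variables — and 1 appears only in t6's list, so t6 = 1.
t4, t5, t7 between them cover only {2, 6, 8} — a naked triple. Remove those values from t8.
No further eliminations apply; t1 can still be any of 3, 7.

3, 7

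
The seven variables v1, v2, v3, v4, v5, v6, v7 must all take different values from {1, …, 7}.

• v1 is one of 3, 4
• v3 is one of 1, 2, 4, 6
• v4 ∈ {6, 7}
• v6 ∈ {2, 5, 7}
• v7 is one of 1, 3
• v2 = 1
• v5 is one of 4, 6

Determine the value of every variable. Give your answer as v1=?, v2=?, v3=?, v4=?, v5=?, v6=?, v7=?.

v1=4, v2=1, v3=2, v4=7, v5=6, v6=5, v7=3

v2 must be 1 (only option left). Strike 1 from v3, v7.
v7 has just one choice, so v7 = 3. Eliminate 3 elsewhere: v1.
v1 must be 4 (only option left). So v3, v5 can't be 4.
v5 must be 6 (only option left). Remove 6 from v3, v4.
v3's domain is down to {2}, so v3 = 2. Eliminate 2 elsewhere: v6.
v4 must be 7 (only option left). Strike 7 from v6.
That leaves v6 = 5.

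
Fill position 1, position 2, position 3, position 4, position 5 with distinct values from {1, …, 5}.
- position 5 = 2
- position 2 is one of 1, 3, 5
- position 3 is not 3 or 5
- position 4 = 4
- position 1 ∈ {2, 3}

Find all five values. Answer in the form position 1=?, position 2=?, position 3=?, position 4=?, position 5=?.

position 4 must be 4 (only option left). Strike 4 from position 3.
That leaves position 5 = 2. Strike 2 from position 1, position 3.
position 1 has just one choice, so position 1 = 3. Strike 3 from position 2.
position 3 has just one choice, so position 3 = 1. So position 2 can't be 1.
That leaves position 2 = 5.

position 1=3, position 2=5, position 3=1, position 4=4, position 5=2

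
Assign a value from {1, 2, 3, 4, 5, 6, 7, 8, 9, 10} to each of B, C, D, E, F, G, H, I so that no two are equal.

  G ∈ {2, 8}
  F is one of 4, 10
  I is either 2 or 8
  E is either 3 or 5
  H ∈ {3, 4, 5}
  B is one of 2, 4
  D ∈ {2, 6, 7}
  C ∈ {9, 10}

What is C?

G and I between them cover only {2, 8} — a naked pair. Remove those values from B, D.
B's domain is down to {4}, so B = 4. Eliminate 4 elsewhere: F, H.
F's domain is down to {10}, so F = 10. Remove 10 from C.
So C = 9.

9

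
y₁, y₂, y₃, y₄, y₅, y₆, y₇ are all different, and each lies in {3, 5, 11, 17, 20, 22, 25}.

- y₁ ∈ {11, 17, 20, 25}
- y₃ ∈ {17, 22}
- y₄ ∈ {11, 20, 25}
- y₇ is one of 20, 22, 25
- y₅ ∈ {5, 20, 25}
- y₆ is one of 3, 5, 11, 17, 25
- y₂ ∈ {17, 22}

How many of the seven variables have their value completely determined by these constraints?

2

The 7 variables draw from only 7 values {3, 5, 11, 17, 20, 22, 25}, so each is used; only y₆ can be 3, hence y₆ = 3.
The 6 still-open variables together cover exactly {5, 11, 17, 20, 22, 25} — 6 values for 6 variables — and 5 appears only in y₅'s list, so y₅ = 5.
y₂ and y₃ share exactly the 2 values {17, 22}; by pigeonhole those values go to them, so strike 17, 22 from y₁, y₇.
Determined: y₅=5, y₆=3. The other variables each still have more than one consistent value. That makes 2.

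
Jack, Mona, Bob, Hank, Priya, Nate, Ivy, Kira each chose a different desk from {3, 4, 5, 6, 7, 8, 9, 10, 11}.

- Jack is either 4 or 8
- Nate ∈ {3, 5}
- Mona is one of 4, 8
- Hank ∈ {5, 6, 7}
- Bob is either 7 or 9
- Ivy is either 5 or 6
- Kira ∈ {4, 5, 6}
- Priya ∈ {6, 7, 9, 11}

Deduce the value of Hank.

7

The 8 variables draw from only 8 values {3, 4, 5, 6, 7, 8, 9, 11}, so each is used; only Nate can be 3, hence Nate = 3.
Among the 7 still-open variables, 11 fits only Priya (and all 7 values in {4, 5, 6, 7, 8, 9, 11} must be used), so Priya = 11.
The 6 still-open variables draw from only 6 values {4, 5, 6, 7, 8, 9}, so each is used; only Bob can be 9, hence Bob = 9.
The 5 still-open variables together cover exactly {4, 5, 6, 7, 8} — 5 values for 5 variables — and 7 appears only in Hank's list, so Hank = 7.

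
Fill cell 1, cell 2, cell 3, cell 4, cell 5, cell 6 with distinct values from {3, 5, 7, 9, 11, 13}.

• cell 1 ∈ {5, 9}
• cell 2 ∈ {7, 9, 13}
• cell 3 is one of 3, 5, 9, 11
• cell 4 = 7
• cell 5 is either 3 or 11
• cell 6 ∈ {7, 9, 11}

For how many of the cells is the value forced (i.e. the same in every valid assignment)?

2

cell 4 must be 7 (only option left). Strike 7 from cell 2, cell 6.
The 5 still-open variables draw from only 5 values {3, 5, 9, 11, 13}, so each is used; only cell 2 can be 13, hence cell 2 = 13.
Determined: cell 2=13, cell 4=7. The other cells each still have more than one consistent value. That makes 2.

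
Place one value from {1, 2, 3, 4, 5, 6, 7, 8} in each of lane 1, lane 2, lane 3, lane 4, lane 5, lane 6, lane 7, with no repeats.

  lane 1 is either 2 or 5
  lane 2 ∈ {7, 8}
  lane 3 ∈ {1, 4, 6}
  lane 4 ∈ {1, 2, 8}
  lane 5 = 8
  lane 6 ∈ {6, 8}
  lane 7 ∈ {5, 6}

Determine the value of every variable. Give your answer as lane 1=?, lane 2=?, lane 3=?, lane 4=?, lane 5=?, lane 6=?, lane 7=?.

lane 1=2, lane 2=7, lane 3=4, lane 4=1, lane 5=8, lane 6=6, lane 7=5

lane 5 must be 8 (only option left). Remove 8 from lane 2, lane 4, lane 6.
lane 6 has just one choice, so lane 6 = 6. Strike 6 from lane 3, lane 7.
That leaves lane 7 = 5. Strike 5 from lane 1.
lane 1's domain is down to {2}, so lane 1 = 2. Strike 2 from lane 4.
That leaves lane 2 = 7.
lane 4's domain is down to {1}, so lane 4 = 1. So lane 3 can't be 1.
lane 3 must be 4 (only option left).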